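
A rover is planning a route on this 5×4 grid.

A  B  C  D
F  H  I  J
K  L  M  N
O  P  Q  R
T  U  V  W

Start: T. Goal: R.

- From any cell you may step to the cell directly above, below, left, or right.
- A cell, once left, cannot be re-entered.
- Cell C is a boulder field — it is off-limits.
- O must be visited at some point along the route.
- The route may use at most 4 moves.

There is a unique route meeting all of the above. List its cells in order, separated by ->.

T -> O -> P -> Q -> R

The budget equals the shortest possible length, so every move has to be on a shortest route through the required cells.
Route from T: up to O, 3× right (reaching R) — 4 moves in all.
Check: all required cells visited; 4 ≤ 4 moves.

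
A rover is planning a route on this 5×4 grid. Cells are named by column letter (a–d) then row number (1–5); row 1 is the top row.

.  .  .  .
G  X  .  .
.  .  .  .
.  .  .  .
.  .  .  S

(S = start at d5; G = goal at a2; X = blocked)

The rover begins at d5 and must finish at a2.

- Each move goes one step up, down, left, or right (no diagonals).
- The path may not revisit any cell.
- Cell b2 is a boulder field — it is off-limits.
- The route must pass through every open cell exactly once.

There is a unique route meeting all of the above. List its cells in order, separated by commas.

Need to visit all 19 open cells exactly once, starting at d5 and ending at a2.
Cell d1 has only two open neighbours (d2 and c1), so the path must pass straight through it: one of those is the cell it's entered from and the other is where it exits.
Route from d5: 3× left (reaching a5), 2× up (reaching a3), right to b3, down to b4, 2× right (reaching d4), up to d3, left to c3, up to c2, right to d2, up to d1, 3× left (reaching a1), down to a2 — 18 moves in all.
Check: all 19 open cells covered.

d5, c5, b5, a5, a4, a3, b3, b4, c4, d4, d3, c3, c2, d2, d1, c1, b1, a1, a2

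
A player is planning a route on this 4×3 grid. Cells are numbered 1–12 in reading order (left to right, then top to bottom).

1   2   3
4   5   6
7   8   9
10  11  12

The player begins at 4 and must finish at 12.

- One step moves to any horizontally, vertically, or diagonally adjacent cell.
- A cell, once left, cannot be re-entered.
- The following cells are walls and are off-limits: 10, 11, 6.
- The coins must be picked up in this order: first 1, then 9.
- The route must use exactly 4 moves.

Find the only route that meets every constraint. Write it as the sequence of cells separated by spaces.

4 1 5 9 12

The waypoints must appear in the order 1, 9, with no cell reused.
Route from 4: up 1 to 1, down-right 2 to 9, down 1 to 12 — 4 moves in all.
Check: order respected (1 at step 1, 9 at step 3); 4 moves as required.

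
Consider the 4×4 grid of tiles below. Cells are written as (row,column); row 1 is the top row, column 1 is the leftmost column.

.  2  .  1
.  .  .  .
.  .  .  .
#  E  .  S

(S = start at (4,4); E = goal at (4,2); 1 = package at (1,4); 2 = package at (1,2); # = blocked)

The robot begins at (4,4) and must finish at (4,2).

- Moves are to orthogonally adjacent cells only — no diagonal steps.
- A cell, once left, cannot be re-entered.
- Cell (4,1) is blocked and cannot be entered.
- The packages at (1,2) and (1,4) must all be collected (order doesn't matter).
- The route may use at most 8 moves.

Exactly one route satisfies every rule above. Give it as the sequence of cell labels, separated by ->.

The 8-move cap with required stops at (1,2), (1,4) leaves no slack for detours.
Route from (4,4): up 3 to (1,4), left 2 to (1,2), down 3 to (4,2) — 8 moves in all.
Check: all required cells visited; 8 ≤ 8 moves.

(4,4) -> (3,4) -> (2,4) -> (1,4) -> (1,3) -> (1,2) -> (2,2) -> (3,2) -> (4,2)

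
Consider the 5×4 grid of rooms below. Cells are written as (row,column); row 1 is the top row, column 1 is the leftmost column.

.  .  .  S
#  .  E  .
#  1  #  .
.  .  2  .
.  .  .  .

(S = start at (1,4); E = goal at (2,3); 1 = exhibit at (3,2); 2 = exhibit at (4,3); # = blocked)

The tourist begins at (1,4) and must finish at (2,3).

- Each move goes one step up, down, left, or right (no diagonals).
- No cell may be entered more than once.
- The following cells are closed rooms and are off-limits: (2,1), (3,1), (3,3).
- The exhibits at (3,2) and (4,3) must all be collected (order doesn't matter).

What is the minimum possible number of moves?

8

Any route passes through (3,2) and (4,3) in some order between (1,4) and (2,3). Summing Manhattan distances along each leg and taking the cheapest ordering ((1,4) → (3,2) → (4,3) → (2,3)) gives a lower bound of 4 + 2 + 2 = 8 moves.
A route of 8 moves achieves this: (1,4) → (2,4) → (3,4) → (4,4) → (4,3) → (4,2) → (3,2) → (2,2) → (2,3).
Since 8 matches the lower bound, it is optimal.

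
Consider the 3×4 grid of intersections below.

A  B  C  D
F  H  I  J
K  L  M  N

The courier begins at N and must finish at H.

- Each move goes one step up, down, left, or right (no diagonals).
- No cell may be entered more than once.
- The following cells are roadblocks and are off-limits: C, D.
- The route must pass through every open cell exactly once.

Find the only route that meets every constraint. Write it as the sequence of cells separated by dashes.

Need to visit all 10 open cells exactly once, starting at N and ending at H.
Route from N: up 1 to J, left 1 to I, down 1 to M, left 2 to K, up 2 to A, right 1 to B, down 1 to H — 9 moves in all.
Check: all 10 open cells covered.

N - J - I - M - L - K - F - A - B - H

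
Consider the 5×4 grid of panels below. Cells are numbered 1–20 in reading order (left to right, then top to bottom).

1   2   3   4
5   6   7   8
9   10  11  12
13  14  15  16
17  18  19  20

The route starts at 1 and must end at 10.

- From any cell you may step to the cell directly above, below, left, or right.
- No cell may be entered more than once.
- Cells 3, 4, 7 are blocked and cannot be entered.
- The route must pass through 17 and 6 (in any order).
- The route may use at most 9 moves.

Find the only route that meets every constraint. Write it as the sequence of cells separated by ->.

The budget equals the shortest possible length, so every move has to be on a shortest route through the required cells.
Route from 1: right 1 to 2, down 1 to 6, left 1 to 5, down 3 to 17, right 1 to 18, up 2 to 10 — 9 moves in all.
Check: all required cells visited; 9 ≤ 9 moves.

1 -> 2 -> 6 -> 5 -> 9 -> 13 -> 17 -> 18 -> 14 -> 10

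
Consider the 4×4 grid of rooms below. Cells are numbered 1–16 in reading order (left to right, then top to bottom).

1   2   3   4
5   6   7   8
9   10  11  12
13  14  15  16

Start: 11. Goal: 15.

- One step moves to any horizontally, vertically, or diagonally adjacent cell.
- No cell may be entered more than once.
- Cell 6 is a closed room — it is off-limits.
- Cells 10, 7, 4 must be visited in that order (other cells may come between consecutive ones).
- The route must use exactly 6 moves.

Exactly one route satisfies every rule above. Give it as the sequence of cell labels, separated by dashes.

The waypoints must appear in the order 10, 7, 4, with no cell reused.
Route from 11: left 1 to 10, up-right 2 to 4, down 2 to 12, down-left 1 to 15 — 6 moves in all.
Check: order respected (10 at step 1, 7 at step 2, 4 at step 3); 6 moves as required.

11 - 10 - 7 - 4 - 8 - 12 - 15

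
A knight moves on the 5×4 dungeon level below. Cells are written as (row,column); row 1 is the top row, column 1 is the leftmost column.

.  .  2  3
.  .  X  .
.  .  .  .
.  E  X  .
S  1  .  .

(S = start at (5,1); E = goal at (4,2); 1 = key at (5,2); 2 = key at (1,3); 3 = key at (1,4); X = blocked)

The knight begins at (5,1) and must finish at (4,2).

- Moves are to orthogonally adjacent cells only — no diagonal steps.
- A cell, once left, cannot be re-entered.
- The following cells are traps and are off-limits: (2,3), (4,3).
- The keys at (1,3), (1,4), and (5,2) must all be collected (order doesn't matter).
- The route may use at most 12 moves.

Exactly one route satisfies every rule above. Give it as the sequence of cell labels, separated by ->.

(5,1) -> (5,2) -> (5,3) -> (5,4) -> (4,4) -> (3,4) -> (2,4) -> (1,4) -> (1,3) -> (1,2) -> (2,2) -> (3,2) -> (4,2)

The budget equals the shortest possible length, so every move has to be on a shortest route through the required cells.
Route from (5,1): 3× right (reaching (5,4)), 4× up (reaching (1,4)), 2× left (reaching (1,2)), 3× down (reaching (4,2)) — 12 moves in all.
Check: all required cells visited; 12 ≤ 12 moves.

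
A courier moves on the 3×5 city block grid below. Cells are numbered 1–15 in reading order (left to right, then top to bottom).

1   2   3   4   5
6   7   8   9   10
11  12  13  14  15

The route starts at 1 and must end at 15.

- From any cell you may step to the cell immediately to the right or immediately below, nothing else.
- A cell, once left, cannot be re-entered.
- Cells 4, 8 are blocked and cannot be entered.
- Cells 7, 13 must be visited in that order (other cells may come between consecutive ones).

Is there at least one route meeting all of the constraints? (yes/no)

yes

One route that works: 1 → 6 → 7 → 12 → 13 → 14 → 15.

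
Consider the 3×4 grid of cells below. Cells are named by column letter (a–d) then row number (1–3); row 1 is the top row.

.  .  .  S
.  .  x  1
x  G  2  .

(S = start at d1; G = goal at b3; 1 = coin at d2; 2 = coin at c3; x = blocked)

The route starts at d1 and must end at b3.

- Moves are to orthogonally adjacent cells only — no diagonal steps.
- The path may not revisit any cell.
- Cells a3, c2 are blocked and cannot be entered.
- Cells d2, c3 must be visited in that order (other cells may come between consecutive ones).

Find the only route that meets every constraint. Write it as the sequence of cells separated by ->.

The waypoints must appear in the order d2, c3, with no cell reused.
Route from d1: 2× down (reaching d3), 2× left (reaching b3) — 4 moves in all.
Check: order respected (1 at step 1, 2 at step 3).

d1 -> d2 -> d3 -> c3 -> b3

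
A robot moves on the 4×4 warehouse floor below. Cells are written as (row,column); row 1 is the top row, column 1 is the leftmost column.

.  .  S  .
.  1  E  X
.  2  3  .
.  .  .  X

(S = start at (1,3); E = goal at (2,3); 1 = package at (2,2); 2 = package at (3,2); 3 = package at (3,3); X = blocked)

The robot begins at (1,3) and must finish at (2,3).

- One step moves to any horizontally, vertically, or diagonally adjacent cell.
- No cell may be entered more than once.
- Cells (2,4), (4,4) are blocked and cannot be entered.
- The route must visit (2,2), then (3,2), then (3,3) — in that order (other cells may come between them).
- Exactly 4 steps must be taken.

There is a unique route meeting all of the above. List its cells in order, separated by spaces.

(1,3) (2,2) (3,2) (3,3) (2,3)

The waypoints must appear in the order (2,2), (3,2), (3,3), with no cell reused.
Route from (1,3): down-left 1 to (2,2), down 1 to (3,2), right 1 to (3,3), up 1 to (2,3) — 4 moves in all.
Check: order respected (1 at step 1, 2 at step 2, 3 at step 3); 4 moves as required.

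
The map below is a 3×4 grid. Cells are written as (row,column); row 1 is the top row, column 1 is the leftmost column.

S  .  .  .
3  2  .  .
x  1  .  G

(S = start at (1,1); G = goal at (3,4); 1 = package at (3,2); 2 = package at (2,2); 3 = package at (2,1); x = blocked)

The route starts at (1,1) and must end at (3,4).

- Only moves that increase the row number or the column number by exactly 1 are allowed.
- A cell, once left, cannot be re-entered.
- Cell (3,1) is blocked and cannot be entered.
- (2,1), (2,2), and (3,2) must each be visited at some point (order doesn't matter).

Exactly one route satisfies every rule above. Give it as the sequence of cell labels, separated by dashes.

Moves only go right or down, so the column and row indices never decrease.
Route from (1,1): down to (2,1), right to (2,2), down to (3,2), 2× right (reaching (3,4)) — 5 moves in all.
Check: all required cells visited.

(1,1) - (2,1) - (2,2) - (3,2) - (3,3) - (3,4)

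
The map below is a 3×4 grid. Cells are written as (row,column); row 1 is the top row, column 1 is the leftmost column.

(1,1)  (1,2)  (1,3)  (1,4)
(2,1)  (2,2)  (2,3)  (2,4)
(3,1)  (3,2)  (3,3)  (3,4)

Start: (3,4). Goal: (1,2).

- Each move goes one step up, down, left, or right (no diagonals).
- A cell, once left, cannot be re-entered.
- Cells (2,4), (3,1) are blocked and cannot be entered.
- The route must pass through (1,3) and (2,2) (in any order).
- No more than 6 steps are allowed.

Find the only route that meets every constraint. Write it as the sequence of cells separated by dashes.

(3,4) - (3,3) - (3,2) - (2,2) - (2,3) - (1,3) - (1,2)

The 6-move cap with required stops at (1,3), (2,2) leaves no slack for detours.
Route from (3,4): left 2 to (3,2), up 1 to (2,2), right 1 to (2,3), up 1 to (1,3), left 1 to (1,2) — 6 moves in all.
Check: all required cells visited; 6 ≤ 6 moves.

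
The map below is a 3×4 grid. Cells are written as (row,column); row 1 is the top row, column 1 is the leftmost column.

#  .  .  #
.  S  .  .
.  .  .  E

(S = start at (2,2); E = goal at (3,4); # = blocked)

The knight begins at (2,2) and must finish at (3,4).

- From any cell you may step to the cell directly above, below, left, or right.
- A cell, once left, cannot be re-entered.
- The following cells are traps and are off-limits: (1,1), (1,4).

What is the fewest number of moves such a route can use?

The Manhattan distance from (2,2) to (3,4) is |2−3| + |2−4| = 3, so at least 3 moves are needed.
A route of 3 moves achieves this: (2,2) → (3,2) → (3,3) → (3,4).
Since 3 matches the lower bound, it is optimal.

3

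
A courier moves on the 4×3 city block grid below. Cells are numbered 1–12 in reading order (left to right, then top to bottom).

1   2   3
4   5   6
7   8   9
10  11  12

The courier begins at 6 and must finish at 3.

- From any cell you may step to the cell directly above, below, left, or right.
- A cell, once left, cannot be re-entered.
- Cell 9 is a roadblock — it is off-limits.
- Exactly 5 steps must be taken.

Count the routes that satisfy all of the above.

Need simple routes of exactly 5 moves from 6 to 3 (Manhattan distance 1, so 2 moves are spent on a detour and 2 undoing it).
Enumerating: 6 5 4 1 2 3.
That gives 1 route.

1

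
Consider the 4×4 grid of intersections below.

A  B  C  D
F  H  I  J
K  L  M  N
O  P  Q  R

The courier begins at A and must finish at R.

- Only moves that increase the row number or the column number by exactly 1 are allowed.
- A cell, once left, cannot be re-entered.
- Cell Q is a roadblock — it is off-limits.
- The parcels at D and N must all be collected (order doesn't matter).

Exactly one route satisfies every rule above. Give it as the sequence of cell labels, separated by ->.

Moves only go right or down, so the column and row indices never decrease.
Route from A: 3× right (reaching D), 3× down (reaching R) — 6 moves in all.
Check: all required cells visited.

A -> B -> C -> D -> J -> N -> R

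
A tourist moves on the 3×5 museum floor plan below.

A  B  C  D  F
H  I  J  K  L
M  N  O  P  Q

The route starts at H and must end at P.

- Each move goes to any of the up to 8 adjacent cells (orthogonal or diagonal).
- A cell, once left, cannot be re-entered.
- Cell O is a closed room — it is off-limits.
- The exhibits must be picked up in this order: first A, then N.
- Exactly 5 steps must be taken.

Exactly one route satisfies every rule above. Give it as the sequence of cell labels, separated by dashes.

The waypoints must appear in the order A, N, with no cell reused.
Route from H: up 1 to A, down-right 1 to I, down 1 to N, up-right 1 to J, down-right 1 to P — 5 moves in all.
Check: order respected (A at step 1, N at step 3); 5 moves as required.

H - A - I - N - J - P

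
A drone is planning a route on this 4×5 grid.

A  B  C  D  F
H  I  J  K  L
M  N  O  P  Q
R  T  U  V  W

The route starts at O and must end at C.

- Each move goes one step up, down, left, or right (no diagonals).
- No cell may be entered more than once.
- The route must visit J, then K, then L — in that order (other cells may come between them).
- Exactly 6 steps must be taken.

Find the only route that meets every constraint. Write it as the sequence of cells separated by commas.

O, J, K, L, F, D, C

The waypoints must appear in the order J, K, L, with no cell reused.
Route from O: up 1 to J, right 2 to L, up 1 to F, left 2 to C — 6 moves in all.
Check: order respected (J at step 1, K at step 2, L at step 3); 6 moves as required.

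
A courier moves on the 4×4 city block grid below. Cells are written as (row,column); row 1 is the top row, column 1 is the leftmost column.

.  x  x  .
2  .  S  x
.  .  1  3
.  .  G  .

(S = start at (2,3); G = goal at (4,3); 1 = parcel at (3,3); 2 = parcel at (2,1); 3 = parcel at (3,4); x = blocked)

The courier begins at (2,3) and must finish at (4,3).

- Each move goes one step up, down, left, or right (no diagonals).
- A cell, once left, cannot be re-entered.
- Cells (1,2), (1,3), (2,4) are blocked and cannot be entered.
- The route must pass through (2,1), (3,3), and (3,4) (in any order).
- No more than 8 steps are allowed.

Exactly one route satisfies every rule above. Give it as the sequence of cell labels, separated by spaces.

Any route must reach (2,1), (3,3), and (3,4) and still end at (4,3) within 8 moves, so the order of the required stops is forced.
Route from (2,3): left 2 to (2,1), down 1 to (3,1), right 3 to (3,4), down 1 to (4,4), left 1 to (4,3) — 8 moves in all.
Check: all required cells visited; 8 ≤ 8 moves.

(2,3) (2,2) (2,1) (3,1) (3,2) (3,3) (3,4) (4,4) (4,3)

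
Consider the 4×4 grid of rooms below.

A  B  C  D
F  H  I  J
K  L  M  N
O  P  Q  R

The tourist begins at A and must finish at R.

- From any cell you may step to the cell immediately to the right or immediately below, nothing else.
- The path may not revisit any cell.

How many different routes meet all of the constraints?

20

A right/down-only route from A to R makes exactly 3 down-moves and 3 right-moves in some order.
With no other constraints that would be C(6,3) = 20 routes.
That gives 20 routes.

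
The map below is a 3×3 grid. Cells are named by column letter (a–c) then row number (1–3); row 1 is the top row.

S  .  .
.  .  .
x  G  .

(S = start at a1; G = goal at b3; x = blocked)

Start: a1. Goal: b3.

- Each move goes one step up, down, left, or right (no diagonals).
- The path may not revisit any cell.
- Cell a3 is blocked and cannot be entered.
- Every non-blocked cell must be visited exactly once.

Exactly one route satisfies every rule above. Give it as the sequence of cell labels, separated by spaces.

Need to visit all 8 open cells exactly once, starting at a1 and ending at b3.
Cell a2 has only two open neighbours (a1 and b2), so the path must pass straight through it: one of those is the cell it's entered from and the other is where it exits.
Route from a1: down to a2, right to b2, up to b1, right to c1, 2× down (reaching c3), left to b3 — 7 moves in all.
Check: all 8 open cells covered.

a1 a2 b2 b1 c1 c2 c3 b3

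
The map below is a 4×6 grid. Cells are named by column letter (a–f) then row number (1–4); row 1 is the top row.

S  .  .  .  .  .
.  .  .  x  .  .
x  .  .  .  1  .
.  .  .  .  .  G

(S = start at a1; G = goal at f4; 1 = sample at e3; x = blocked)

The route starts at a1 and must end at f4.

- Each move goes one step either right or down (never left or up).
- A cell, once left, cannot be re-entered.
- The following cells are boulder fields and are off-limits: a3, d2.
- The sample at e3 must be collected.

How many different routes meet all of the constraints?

A right/down-only route from a1 to f4 makes exactly 3 down-moves and 5 right-moves in some order.
With no other constraints that would be C(8,3) = 56 routes.
Split at e3 and multiply the segment counts (each segment already excludes blocked cells): a1→e3: 6; e3→f4: 2; product = 12.
That gives 12 routes.

12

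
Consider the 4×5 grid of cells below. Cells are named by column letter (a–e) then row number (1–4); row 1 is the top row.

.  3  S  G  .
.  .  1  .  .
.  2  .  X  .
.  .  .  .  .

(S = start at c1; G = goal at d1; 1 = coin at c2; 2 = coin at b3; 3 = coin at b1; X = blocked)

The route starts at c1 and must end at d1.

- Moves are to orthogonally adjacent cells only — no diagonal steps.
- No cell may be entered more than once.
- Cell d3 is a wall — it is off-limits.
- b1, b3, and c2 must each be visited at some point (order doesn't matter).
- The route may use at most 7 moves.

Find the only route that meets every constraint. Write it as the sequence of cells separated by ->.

c1 -> b1 -> b2 -> b3 -> c3 -> c2 -> d2 -> d1

The 7-move cap with required stops at b1, b3, c2 leaves no slack for detours.
Route from c1: left 1 to b1, down 2 to b3, right 1 to c3, up 1 to c2, right 1 to d2, up 1 to d1 — 7 moves in all.
Check: all required cells visited; 7 ≤ 7 moves.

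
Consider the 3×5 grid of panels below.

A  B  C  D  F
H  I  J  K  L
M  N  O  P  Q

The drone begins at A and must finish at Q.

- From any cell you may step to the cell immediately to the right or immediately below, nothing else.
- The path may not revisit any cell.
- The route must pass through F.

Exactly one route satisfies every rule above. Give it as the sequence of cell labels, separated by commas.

Moves only go right or down, so the column and row indices never decrease.
Route from A: right 4 to F, down 2 to Q — 6 moves in all.
Check: all required cells visited.

A, B, C, D, F, L, Q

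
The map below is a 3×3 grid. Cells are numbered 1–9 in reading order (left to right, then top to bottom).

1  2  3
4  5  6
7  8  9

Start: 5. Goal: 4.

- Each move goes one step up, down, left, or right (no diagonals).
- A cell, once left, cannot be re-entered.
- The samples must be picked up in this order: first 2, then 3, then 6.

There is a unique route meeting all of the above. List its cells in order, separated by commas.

5, 2, 3, 6, 9, 8, 7, 4

The waypoints must appear in the order 2, 3, 6, with no cell reused.
Route from 5: up to 2, right to 3, 2× down (reaching 9), 2× left (reaching 7), up to 4 — 7 moves in all.
Check: order respected (2 at step 1, 3 at step 2, 6 at step 3).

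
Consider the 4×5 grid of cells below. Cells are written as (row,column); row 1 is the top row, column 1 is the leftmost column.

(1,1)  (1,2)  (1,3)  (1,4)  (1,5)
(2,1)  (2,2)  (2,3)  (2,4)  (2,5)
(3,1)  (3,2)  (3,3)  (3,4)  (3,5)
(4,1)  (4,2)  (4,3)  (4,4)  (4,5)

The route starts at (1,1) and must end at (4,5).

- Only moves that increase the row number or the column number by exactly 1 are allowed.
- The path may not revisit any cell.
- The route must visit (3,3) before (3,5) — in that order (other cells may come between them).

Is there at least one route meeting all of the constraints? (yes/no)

One route that works: (1,1) → (2,1) → (3,1) → (3,2) → (3,3) → (3,4) → (3,5) → (4,5).

yes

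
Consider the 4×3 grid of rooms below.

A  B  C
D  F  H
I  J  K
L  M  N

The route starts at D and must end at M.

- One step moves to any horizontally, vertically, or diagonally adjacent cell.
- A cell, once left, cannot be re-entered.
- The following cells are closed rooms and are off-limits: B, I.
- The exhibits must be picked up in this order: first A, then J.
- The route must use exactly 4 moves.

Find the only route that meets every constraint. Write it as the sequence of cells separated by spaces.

D A F J M

The waypoints must appear in the order A, J, with no cell reused.
Route from D: up to A, down-right to F, 2× down (reaching M) — 4 moves in all.
Check: order respected (A at step 1, J at step 3); 4 moves as required.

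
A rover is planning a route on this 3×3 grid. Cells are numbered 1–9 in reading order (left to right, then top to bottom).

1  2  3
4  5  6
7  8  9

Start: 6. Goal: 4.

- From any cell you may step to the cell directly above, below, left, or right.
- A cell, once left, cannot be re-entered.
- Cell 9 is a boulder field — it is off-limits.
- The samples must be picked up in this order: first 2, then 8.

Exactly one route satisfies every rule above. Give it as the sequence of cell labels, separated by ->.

6 -> 3 -> 2 -> 5 -> 8 -> 7 -> 4

The waypoints must appear in the order 2, 8, with no cell reused.
Route from 6: up 1 to 3, left 1 to 2, down 2 to 8, left 1 to 7, up 1 to 4 — 6 moves in all.
Check: order respected (2 at step 2, 8 at step 4).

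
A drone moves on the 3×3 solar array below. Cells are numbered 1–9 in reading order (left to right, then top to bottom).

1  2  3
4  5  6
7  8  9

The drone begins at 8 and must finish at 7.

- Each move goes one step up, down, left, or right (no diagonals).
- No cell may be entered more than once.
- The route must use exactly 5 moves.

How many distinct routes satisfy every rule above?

2

Need simple routes of exactly 5 moves from 8 to 7 (Manhattan distance 1, so 2 moves are spent on a detour and 2 undoing it).
Enumerating: 8 5 2 1 4 7 | 8 9 6 5 4 7.
That gives 2 routes.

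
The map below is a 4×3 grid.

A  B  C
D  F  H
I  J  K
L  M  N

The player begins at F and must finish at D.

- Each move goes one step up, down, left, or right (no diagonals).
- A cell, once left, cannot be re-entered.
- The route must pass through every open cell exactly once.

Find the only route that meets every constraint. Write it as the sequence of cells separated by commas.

F, J, I, L, M, N, K, H, C, B, A, D

Need to visit all 12 open cells exactly once, starting at F and ending at D.
Cell C has only two open neighbours (H and B), so the path must pass straight through it: one of those is the cell it's entered from and the other is where it exits.
Route from F: down to J, left to I, down to L, 2× right (reaching N), 3× up (reaching C), 2× left (reaching A), down to D — 11 moves in all.
Check: all 12 open cells covered.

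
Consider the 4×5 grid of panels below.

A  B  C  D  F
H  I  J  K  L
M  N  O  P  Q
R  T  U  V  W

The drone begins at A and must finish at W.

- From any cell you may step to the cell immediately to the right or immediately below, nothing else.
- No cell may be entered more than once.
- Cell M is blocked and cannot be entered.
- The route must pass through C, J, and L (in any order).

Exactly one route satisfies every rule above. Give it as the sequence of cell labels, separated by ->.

Moves only go right or down, so the column and row indices never decrease.
Route from A: right 2 to C, down 1 to J, right 2 to L, down 2 to W — 7 moves in all.
Check: all required cells visited.

A -> B -> C -> J -> K -> L -> Q -> W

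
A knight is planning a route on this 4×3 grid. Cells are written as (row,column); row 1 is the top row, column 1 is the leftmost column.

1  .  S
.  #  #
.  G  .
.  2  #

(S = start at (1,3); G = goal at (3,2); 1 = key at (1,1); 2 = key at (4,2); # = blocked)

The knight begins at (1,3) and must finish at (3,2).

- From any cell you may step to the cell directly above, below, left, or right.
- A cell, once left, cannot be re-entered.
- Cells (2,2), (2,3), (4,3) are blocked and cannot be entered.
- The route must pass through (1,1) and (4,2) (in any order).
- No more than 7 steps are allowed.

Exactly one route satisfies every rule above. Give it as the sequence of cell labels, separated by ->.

(1,3) -> (1,2) -> (1,1) -> (2,1) -> (3,1) -> (4,1) -> (4,2) -> (3,2)

The budget equals the shortest possible length, so every move has to be on a shortest route through the required cells.
Route from (1,3): 2× left (reaching (1,1)), 3× down (reaching (4,1)), right to (4,2), up to (3,2) — 7 moves in all.
Check: all required cells visited; 7 ≤ 7 moves.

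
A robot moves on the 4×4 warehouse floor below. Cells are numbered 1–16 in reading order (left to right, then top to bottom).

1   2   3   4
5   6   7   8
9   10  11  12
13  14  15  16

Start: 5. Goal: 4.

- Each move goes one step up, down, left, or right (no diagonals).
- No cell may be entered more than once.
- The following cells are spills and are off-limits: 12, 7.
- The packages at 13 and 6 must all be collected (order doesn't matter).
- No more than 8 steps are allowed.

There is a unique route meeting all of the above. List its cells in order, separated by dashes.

5 - 9 - 13 - 14 - 10 - 6 - 2 - 3 - 4

The 8-move cap with required stops at 13, 6 leaves no slack for detours.
Route from 5: down 2 to 13, right 1 to 14, up 3 to 2, right 2 to 4 — 8 moves in all.
Check: all required cells visited; 8 ≤ 8 moves.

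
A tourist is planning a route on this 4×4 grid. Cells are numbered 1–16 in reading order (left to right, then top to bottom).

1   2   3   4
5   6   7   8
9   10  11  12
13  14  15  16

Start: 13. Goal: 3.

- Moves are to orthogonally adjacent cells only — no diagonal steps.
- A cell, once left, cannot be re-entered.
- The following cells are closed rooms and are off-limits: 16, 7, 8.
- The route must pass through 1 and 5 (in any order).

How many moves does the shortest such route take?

Any route passes through 1 and 5 in some order between 13 and 3. Summing Manhattan distances along each leg and taking the cheapest ordering (13 → 5 → 1 → 3) gives a lower bound of 2 + 1 + 2 = 5 moves.
A route of 5 moves achieves this: 13 → 9 → 5 → 1 → 2 → 3.
Since 5 matches the lower bound, it is optimal.

5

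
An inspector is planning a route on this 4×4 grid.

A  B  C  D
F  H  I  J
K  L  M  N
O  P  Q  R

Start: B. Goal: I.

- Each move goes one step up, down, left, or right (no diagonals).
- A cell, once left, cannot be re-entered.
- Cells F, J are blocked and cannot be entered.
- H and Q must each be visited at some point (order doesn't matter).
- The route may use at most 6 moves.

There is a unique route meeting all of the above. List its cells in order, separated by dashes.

B - H - L - P - Q - M - I

The 6-move cap with required stops at H, Q leaves no slack for detours.
Route from B: down 3 to P, right 1 to Q, up 2 to I — 6 moves in all.
Check: all required cells visited; 6 ≤ 6 moves.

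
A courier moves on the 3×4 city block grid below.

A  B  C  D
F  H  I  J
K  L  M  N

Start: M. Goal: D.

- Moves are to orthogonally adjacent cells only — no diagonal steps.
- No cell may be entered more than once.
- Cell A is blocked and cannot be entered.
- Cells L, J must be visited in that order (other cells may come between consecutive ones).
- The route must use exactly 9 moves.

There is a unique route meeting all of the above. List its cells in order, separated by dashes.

M - L - K - F - H - B - C - I - J - D

The waypoints must appear in the order L, J, with no cell reused.
Route from M: left 2 to K, up 1 to F, right 1 to H, up 1 to B, right 1 to C, down 1 to I, right 1 to J, up 1 to D — 9 moves in all.
Check: order respected (L at step 1, J at step 8); 9 moves as required.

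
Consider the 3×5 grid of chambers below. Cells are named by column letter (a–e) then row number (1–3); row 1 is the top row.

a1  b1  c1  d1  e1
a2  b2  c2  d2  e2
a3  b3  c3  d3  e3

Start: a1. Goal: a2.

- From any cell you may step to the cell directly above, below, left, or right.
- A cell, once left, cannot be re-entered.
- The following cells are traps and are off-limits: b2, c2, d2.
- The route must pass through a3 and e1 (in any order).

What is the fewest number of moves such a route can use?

11

Any route passes through a3 and e1 in some order between a1 and a2. Summing Manhattan distances along each leg and taking the cheapest ordering (a1 → e1 → a3 → a2) gives a lower bound of 4 + 6 + 1 = 11 moves.
A route of 11 moves achieves this: a1 → b1 → c1 → d1 → e1 → e2 → e3 → d3 → c3 → b3 → a3 → a2.
Since 11 matches the lower bound, it is optimal.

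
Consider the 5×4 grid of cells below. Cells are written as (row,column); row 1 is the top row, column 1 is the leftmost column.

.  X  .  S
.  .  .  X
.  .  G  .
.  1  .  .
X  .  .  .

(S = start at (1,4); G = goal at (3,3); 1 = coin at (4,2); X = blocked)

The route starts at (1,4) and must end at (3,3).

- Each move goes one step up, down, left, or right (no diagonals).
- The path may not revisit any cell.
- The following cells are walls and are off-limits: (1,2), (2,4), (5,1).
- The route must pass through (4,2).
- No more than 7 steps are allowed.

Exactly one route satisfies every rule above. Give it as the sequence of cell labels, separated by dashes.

(1,4) - (1,3) - (2,3) - (2,2) - (3,2) - (4,2) - (4,3) - (3,3)

Any route must reach (4,2) and still end at (3,3) within 7 moves, so the order of the required stops is forced.
Route from (1,4): left 1 to (1,3), down 1 to (2,3), left 1 to (2,2), down 2 to (4,2), right 1 to (4,3), up 1 to (3,3) — 7 moves in all.
Check: all required cells visited; 7 ≤ 7 moves.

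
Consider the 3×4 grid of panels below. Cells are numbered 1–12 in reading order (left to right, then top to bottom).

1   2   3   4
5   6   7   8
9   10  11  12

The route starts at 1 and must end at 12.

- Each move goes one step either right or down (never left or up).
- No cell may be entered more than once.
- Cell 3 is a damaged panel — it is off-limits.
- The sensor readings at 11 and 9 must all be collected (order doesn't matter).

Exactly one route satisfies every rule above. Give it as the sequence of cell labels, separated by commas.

1, 5, 9, 10, 11, 12

Moves only go right or down, so the column and row indices never decrease.
Route from 1: 2× down (reaching 9), 3× right (reaching 12) — 5 moves in all.
Check: all required cells visited.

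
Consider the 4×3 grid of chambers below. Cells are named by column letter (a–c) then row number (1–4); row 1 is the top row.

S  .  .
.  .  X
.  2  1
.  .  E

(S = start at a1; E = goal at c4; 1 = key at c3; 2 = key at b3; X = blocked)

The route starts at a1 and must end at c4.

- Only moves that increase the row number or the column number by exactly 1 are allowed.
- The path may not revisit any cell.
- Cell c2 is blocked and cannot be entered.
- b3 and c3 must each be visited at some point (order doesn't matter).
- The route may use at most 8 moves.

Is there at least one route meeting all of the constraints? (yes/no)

yes

One route that works: a1 → a2 → a3 → b3 → c3 → c4.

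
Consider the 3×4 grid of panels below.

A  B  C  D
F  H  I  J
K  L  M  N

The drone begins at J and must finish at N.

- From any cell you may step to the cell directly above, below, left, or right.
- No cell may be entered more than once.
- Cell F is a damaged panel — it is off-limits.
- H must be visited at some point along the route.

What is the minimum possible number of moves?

5

Any route passes through H somewhere between J and N. Summing Manhattan distances along the two legs (J → H → N) gives a lower bound of 2 + 3 = 5 moves.
A route of 5 moves achieves this: J → I → H → L → M → N.
Since 5 matches the lower bound, it is optimal.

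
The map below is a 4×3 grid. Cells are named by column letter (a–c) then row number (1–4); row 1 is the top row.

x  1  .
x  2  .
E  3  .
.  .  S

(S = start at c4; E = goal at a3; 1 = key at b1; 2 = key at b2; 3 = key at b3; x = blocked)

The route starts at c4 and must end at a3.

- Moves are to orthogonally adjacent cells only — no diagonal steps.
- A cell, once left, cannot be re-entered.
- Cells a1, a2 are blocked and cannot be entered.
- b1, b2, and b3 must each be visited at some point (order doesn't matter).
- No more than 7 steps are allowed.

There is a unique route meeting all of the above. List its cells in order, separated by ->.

c4 -> c3 -> c2 -> c1 -> b1 -> b2 -> b3 -> a3

The 7-move cap with required stops at b1, b2, b3 leaves no slack for detours.
Route from c4: up 3 to c1, left 1 to b1, down 2 to b3, left 1 to a3 — 7 moves in all.
Check: all required cells visited; 7 ≤ 7 moves.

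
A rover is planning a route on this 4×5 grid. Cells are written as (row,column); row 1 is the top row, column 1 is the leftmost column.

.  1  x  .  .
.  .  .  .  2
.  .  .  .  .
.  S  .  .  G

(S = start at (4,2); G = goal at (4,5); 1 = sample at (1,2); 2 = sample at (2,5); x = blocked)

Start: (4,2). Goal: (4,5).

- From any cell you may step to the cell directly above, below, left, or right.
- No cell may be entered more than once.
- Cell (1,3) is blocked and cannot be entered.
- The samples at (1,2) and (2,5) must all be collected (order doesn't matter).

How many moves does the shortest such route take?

Any route passes through (1,2) and (2,5) in some order between (4,2) and (4,5). Summing Manhattan distances along each leg and taking the cheapest ordering ((4,2) → (1,2) → (2,5) → (4,5)) gives a lower bound of 3 + 4 + 2 = 9 moves.
The shortest route satisfying every rule uses 11 moves: (4,2) → (3,2) → (3,1) → (2,1) → (1,1) → (1,2) → (2,2) → (2,3) → (2,4) → (2,5) → (3,5) → (4,5).
The bound of 9 isn't tight here; checking systematically, no route of length 9 through 10 satisfies every constraint, so 11 is the minimum.

11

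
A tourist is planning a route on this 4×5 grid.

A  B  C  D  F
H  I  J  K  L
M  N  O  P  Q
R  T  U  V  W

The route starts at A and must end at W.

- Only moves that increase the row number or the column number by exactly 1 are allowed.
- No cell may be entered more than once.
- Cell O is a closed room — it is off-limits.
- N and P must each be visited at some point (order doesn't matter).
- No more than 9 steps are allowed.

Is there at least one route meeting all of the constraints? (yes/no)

no

Right/down moves force the required cells to be taken in the order N, P. Every right/down route from N to P runs into a blocked cell, so that leg cannot be completed.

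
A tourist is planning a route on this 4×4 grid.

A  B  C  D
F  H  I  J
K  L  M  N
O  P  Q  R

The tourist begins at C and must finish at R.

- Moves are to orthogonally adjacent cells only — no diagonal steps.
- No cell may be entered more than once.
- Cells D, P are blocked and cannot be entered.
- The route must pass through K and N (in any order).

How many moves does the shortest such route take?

8

Any route passes through K and N in some order between C and R. Summing Manhattan distances along each leg and taking the cheapest ordering (C → K → N → R) gives a lower bound of 4 + 3 + 1 = 8 moves.
A route of 8 moves achieves this: C → I → H → F → K → L → M → N → R.
Since 8 matches the lower bound, it is optimal.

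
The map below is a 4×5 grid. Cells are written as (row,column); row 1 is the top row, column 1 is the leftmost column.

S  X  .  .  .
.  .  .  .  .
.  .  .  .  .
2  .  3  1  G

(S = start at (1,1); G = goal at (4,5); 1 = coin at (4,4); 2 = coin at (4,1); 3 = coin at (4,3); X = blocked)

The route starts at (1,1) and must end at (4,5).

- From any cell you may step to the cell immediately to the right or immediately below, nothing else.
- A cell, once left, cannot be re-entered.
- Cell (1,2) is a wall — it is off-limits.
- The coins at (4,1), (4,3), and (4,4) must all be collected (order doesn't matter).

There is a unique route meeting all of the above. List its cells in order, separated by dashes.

Moves only go right or down, so the column and row indices never decrease.
Route from (1,1): 3× down (reaching (4,1)), 4× right (reaching (4,5)) — 7 moves in all.
Check: all required cells visited.

(1,1) - (2,1) - (3,1) - (4,1) - (4,2) - (4,3) - (4,4) - (4,5)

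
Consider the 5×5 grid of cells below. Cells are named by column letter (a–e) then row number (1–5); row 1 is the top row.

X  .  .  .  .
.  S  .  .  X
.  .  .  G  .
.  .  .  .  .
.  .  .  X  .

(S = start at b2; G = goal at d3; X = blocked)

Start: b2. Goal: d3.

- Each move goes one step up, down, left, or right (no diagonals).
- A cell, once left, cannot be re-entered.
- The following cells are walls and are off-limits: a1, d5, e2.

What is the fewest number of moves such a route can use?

The Manhattan distance from b2 to d3 is |2−3| + |2−4| = 3, so at least 3 moves are needed.
A route of 3 moves achieves this: b2 → b3 → c3 → d3.
Since 3 matches the lower bound, it is optimal.

3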